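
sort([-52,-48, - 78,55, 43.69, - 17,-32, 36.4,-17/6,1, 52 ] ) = [ - 78,-52, - 48,-32,-17,  -  17/6,1,36.4, 43.69, 52, 55 ] 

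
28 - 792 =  - 764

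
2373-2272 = 101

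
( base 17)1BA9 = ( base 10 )8271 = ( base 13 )39C3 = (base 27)B99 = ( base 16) 204F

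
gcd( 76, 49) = 1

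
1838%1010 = 828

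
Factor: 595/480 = 2^(-5) *3^( - 1)*7^1*17^1 = 119/96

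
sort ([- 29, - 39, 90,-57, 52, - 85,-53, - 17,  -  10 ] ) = [-85, - 57, - 53, -39, - 29, - 17,  -  10, 52, 90]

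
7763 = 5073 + 2690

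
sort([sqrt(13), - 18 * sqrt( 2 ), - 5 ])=[ - 18 * sqrt(2 ), -5, sqrt (13) ]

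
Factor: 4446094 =2^1  *2223047^1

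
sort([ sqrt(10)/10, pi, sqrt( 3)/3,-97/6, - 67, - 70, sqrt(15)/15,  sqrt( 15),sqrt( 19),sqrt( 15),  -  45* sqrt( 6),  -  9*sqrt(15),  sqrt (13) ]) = [-45*sqrt( 6 ), - 70, -67, - 9*sqrt( 15),-97/6,sqrt( 15 ) /15, sqrt( 10 ) /10,sqrt (3)/3, pi, sqrt( 13),  sqrt(15), sqrt (15),sqrt (19)] 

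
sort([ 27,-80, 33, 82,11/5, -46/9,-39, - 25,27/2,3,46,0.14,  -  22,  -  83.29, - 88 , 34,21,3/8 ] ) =[-88, - 83.29, - 80,- 39,-25, - 22, - 46/9,0.14,3/8,11/5, 3,27/2,21, 27,33,34, 46,82]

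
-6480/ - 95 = 68 + 4/19  =  68.21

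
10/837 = 10/837 = 0.01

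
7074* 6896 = 48782304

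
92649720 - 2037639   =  90612081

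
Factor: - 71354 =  - 2^1 * 35677^1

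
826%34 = 10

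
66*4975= 328350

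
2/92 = 1/46=0.02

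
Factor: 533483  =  151^1*3533^1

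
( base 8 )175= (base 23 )5A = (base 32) 3t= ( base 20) 65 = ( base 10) 125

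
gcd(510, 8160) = 510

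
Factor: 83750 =2^1 * 5^4*67^1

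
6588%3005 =578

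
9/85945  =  9/85945 = 0.00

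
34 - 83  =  -49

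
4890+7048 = 11938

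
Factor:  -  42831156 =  - 2^2*3^1*3569263^1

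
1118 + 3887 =5005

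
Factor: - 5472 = - 2^5 *3^2*19^1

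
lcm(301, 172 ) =1204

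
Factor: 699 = 3^1 *233^1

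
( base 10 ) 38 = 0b100110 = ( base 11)35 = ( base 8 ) 46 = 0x26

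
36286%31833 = 4453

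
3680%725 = 55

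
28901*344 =9941944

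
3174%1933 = 1241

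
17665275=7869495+9795780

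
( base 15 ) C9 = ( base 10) 189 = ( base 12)139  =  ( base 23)85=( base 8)275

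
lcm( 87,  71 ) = 6177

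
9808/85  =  9808/85=115.39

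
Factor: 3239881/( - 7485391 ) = -547^1 * 5923^1 * 7485391^(  -  1 ) 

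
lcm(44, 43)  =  1892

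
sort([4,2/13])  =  [2/13, 4] 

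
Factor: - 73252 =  -2^2*18313^1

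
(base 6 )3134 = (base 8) 1302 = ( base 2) 1011000010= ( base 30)ng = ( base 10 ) 706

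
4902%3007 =1895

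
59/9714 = 59/9714 = 0.01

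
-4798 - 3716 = -8514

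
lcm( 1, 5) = 5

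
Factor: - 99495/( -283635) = 67/191 = 67^1 * 191^( - 1 ) 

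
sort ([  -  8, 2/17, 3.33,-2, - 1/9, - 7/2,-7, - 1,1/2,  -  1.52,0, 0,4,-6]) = [ -8 , - 7, - 6,  -  7/2,  -  2 ,-1.52, - 1, - 1/9,0,0,2/17,1/2,3.33,4]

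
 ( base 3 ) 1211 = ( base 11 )45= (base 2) 110001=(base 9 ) 54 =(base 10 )49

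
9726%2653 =1767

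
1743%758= 227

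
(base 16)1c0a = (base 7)26633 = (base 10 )7178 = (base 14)288a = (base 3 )100211212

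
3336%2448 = 888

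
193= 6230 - 6037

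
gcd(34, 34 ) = 34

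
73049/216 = 73049/216= 338.19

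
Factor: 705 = 3^1*5^1*47^1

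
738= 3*246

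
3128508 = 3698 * 846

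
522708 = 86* 6078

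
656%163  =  4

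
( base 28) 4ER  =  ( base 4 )313203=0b110111100011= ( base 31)3ll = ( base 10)3555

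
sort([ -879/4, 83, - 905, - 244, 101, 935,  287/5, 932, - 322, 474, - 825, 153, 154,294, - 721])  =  [ - 905, - 825, - 721, -322, - 244, - 879/4, 287/5, 83, 101 , 153, 154, 294,474,932, 935]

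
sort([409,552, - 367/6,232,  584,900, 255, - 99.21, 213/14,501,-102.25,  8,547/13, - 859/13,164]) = [ - 102.25, - 99.21 , - 859/13, - 367/6,8,213/14,  547/13,164,232,255,409, 501,552,584  ,  900] 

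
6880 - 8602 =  - 1722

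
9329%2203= 517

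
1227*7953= 9758331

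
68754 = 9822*7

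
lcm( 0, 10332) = 0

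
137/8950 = 137/8950 = 0.02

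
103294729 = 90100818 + 13193911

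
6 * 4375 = 26250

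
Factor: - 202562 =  - 2^1 *101281^1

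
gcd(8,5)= 1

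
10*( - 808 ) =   -  8080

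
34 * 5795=197030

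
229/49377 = 229/49377 = 0.00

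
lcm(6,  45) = 90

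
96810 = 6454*15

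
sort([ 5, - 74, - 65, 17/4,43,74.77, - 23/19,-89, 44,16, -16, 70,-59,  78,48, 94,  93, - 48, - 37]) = [ - 89,-74, - 65, - 59, - 48, - 37, - 16, - 23/19,17/4,5,16,43,44,48,  70,74.77,78,93,94]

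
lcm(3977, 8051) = 330091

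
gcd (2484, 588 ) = 12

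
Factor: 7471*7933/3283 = 7^( - 2)* 31^1 * 67^( - 1 )*241^1*7933^1 = 59267443/3283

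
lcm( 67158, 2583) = 67158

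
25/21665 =5/4333  =  0.00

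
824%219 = 167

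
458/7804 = 229/3902  =  0.06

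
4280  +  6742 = 11022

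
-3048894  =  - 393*7758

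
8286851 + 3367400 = 11654251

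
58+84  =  142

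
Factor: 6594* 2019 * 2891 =2^1*3^2*7^3*59^1*157^1*673^1= 38488709826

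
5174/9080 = 2587/4540 =0.57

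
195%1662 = 195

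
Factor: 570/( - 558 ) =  - 3^ ( - 1 )*5^1 * 19^1*31^( - 1) = - 95/93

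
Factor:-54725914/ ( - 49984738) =27362957/24992369=3929^( - 1 )*6361^ ( - 1)*27362957^1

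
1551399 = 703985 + 847414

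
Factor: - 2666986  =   - 2^1*7^1*197^1*967^1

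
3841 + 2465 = 6306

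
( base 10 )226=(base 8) 342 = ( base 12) 16A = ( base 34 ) 6M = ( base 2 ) 11100010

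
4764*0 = 0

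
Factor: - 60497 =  - 60497^1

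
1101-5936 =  - 4835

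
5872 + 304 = 6176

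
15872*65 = 1031680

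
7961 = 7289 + 672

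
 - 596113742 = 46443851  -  642557593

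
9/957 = 3/319= 0.01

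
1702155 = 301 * 5655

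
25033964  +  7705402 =32739366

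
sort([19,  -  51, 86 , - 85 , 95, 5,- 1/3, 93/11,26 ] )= [ - 85, - 51, - 1/3,5, 93/11,19, 26,86, 95]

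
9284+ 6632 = 15916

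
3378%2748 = 630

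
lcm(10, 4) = 20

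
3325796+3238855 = 6564651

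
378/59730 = 63/9955 = 0.01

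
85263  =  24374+60889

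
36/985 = 36/985 =0.04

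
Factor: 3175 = 5^2*127^1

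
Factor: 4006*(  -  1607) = -6437642= - 2^1*1607^1*2003^1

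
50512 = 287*176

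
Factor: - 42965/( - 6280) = 8593/1256 = 2^( - 3)* 13^1*157^( - 1) * 661^1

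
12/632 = 3/158 = 0.02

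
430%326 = 104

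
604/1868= 151/467=0.32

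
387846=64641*6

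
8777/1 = 8777=8777.00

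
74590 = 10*7459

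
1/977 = 1/977 = 0.00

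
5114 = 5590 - 476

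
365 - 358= 7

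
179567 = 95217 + 84350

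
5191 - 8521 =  - 3330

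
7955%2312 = 1019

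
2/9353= 2/9353 = 0.00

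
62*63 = 3906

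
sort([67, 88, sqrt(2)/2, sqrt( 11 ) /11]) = [ sqrt(11)/11, sqrt(2) /2, 67,  88 ] 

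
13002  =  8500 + 4502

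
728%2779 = 728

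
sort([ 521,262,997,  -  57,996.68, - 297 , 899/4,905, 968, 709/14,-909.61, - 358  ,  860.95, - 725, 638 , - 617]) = [ - 909.61, -725, - 617, - 358,-297, - 57, 709/14,899/4,262,521,  638, 860.95, 905,968, 996.68,997]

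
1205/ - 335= -4 + 27/67= - 3.60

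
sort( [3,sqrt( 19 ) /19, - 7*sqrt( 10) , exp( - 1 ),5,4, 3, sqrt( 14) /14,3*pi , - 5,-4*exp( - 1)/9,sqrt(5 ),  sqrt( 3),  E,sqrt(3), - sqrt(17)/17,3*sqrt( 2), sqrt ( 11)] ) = [ - 7 * sqrt(10 ), - 5, - sqrt(17 ) /17, - 4*exp( - 1 ) /9,sqrt( 19)/19,sqrt(14 )/14,  exp( - 1),sqrt(3 ),sqrt ( 3),sqrt( 5),E,  3,3 , sqrt( 11),4,3*sqrt( 2),  5, 3*pi]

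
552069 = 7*78867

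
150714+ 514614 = 665328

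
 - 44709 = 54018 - 98727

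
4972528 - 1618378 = 3354150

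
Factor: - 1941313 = -11^1*31^1*5693^1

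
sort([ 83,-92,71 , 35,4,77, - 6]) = [ - 92, - 6, 4 , 35, 71 , 77, 83 ]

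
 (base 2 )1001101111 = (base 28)m7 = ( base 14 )327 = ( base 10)623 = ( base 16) 26f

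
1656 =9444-7788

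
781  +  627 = 1408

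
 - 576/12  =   - 48= -  48.00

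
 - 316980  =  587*( - 540) 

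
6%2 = 0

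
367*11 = 4037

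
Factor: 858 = 2^1 * 3^1 * 11^1*13^1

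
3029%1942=1087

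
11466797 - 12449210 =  - 982413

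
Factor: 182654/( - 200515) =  - 2^1*5^( -1)*7^(  -  1 )*17^( - 1)*271^1 = - 542/595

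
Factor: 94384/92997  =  2^4*3^(  -  2 )*17^1*347^1*10333^( - 1)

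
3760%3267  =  493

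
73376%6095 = 236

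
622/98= 6  +  17/49  =  6.35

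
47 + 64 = 111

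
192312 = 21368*9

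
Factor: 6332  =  2^2*1583^1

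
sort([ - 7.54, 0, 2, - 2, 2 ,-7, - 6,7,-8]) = [  -  8, - 7.54,-7, - 6, - 2,0,2 , 2 , 7]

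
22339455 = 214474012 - 192134557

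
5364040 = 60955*88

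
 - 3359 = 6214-9573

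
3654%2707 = 947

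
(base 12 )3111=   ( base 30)5S1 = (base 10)5341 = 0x14dd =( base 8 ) 12335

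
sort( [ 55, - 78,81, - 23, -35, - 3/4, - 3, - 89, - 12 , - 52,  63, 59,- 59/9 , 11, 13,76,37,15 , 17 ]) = [ - 89, - 78,-52, - 35, - 23,-12 , - 59/9, - 3, - 3/4,11,13,15,17, 37, 55, 59, 63, 76,81 ]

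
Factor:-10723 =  - 10723^1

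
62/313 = 62/313=0.20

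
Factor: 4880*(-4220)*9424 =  - 2^10*5^2*19^1*31^1*61^1*211^1=-194074086400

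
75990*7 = 531930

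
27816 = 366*76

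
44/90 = 22/45 = 0.49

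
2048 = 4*512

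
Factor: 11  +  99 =110 = 2^1*5^1*11^1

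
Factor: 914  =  2^1*457^1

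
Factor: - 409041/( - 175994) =2^( - 1 ) * 3^2*7^( - 1)*13^( - 1 ) * 47^1=423/182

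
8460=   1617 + 6843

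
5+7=12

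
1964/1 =1964= 1964.00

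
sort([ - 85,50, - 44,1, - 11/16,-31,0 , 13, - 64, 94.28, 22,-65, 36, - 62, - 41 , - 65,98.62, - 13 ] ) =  [ - 85,-65, - 65, - 64  , - 62, - 44, - 41 , - 31, - 13, - 11/16, 0,1,13 , 22,36, 50, 94.28,98.62 ] 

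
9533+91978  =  101511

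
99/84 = 33/28 = 1.18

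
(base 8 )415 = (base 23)bg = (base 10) 269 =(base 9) 328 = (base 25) aj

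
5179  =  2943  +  2236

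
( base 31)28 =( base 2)1000110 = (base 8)106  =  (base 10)70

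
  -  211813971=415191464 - 627005435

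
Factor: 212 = 2^2 * 53^1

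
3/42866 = 3/42866 = 0.00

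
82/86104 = 41/43052 =0.00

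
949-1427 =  - 478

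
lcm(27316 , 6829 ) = 27316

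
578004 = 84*6881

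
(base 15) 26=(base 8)44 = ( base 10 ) 36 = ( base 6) 100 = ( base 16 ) 24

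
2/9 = 2/9 = 0.22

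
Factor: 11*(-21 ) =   -  231 = -  3^1  *7^1 * 11^1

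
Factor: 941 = 941^1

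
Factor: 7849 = 47^1*167^1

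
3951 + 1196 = 5147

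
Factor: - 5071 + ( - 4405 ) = - 9476 = - 2^2*23^1 * 103^1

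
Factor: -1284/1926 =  - 2^1*3^(-1 ) = - 2/3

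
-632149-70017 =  - 702166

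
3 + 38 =41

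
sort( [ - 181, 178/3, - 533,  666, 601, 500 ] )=[-533, - 181,  178/3, 500, 601, 666 ] 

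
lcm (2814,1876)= 5628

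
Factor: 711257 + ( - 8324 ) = 702933 = 3^1*7^1*11^1*17^1 * 179^1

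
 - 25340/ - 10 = 2534 + 0/1=2534.00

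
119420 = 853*140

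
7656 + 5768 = 13424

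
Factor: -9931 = -9931^1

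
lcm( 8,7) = 56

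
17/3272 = 17/3272 = 0.01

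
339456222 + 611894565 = 951350787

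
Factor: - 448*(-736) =329728 = 2^11*7^1*23^1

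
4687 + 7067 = 11754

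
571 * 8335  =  4759285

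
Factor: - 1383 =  - 3^1*461^1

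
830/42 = 19 + 16/21 = 19.76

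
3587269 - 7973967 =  - 4386698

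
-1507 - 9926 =- 11433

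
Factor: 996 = 2^2*3^1*83^1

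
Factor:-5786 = -2^1*11^1*263^1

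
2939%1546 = 1393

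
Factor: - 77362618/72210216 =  - 2^ ( - 2 ) * 3^(-1) * 13^ (- 1 )*231443^( - 1)*38681309^1 = - 38681309/36105108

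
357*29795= 10636815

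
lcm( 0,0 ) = 0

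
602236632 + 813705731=1415942363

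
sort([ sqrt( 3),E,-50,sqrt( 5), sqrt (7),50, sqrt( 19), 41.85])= [ - 50,sqrt(3 ),sqrt(5),sqrt(7),E  ,  sqrt(19),41.85, 50 ]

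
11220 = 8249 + 2971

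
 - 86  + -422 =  - 508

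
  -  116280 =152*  (-765)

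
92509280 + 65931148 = 158440428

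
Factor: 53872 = 2^4*7^1*13^1 * 37^1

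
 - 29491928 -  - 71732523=42240595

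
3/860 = 3/860 =0.00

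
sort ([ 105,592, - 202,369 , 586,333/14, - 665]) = [ - 665, - 202,333/14, 105,369,586 , 592 ]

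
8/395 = 8/395= 0.02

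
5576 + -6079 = -503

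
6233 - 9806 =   -  3573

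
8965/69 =129 + 64/69 = 129.93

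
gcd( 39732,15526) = 14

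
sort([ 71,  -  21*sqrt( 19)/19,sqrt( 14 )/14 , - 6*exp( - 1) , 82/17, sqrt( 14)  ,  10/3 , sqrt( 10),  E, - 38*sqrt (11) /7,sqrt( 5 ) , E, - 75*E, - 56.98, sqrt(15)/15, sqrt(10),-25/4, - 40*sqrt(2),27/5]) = [ - 75*E, - 56.98 ,-40*sqrt(2 ) , - 38*sqrt( 11)/7, - 25/4, - 21* sqrt(19)/19, - 6 * exp ( - 1),sqrt( 15)/15 , sqrt(14)/14, sqrt(5),E,E, sqrt( 10),sqrt(10),10/3,sqrt ( 14),82/17,27/5,71 ] 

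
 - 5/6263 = -1  +  6258/6263 =- 0.00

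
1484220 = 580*2559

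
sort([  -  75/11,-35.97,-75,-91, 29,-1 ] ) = [ - 91, - 75,-35.97,-75/11,-1,29 ] 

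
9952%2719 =1795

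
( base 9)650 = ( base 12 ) 383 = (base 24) m3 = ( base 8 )1023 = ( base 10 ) 531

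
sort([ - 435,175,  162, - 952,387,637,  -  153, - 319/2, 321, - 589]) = [ - 952,  -  589, - 435, - 319/2, - 153,162, 175,321,387,637] 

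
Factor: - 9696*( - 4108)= 39831168 = 2^7*3^1 *13^1*79^1*101^1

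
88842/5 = 17768  +  2/5= 17768.40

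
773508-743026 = 30482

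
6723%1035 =513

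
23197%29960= 23197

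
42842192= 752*56971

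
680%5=0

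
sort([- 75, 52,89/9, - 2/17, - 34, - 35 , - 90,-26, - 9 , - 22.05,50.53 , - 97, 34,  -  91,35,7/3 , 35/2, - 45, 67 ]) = [ - 97,  -  91 , - 90 , - 75, - 45,  -  35, - 34,-26, - 22.05, - 9 , - 2/17,7/3,89/9 , 35/2,34, 35,  50.53, 52 , 67 ] 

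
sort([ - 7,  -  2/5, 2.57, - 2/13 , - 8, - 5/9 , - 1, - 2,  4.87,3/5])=[ - 8, - 7 , - 2, - 1, - 5/9, - 2/5,-2/13,3/5,2.57, 4.87 ] 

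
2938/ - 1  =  -2938/1 = - 2938.00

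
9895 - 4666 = 5229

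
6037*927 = 5596299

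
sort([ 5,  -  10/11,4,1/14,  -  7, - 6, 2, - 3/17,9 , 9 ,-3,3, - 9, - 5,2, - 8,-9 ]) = [ - 9, - 9,-8, - 7, - 6,  -  5,-3, - 10/11, - 3/17, 1/14, 2,2,3, 4,5,  9, 9 ] 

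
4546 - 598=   3948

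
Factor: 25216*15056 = 2^11*197^1 *941^1 = 379652096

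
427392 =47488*9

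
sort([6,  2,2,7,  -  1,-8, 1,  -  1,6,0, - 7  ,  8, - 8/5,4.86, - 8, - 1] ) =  [ - 8, - 8, - 7, - 8/5, - 1, - 1, - 1, 0 , 1,2,2,4.86,6,6, 7,  8 ] 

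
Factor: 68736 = 2^7*3^1*179^1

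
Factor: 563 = 563^1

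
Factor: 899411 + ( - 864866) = 34545 = 3^1*5^1*7^2*47^1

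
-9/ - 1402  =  9/1402 = 0.01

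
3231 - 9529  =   - 6298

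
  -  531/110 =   -  531/110 = - 4.83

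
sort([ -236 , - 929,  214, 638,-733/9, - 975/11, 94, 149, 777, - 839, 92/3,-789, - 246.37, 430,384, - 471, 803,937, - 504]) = [ - 929,-839, -789, -504 ,  -  471, - 246.37,- 236, - 975/11, - 733/9, 92/3,  94,149,214, 384,430, 638,777, 803, 937]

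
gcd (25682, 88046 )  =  2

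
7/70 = 1/10 = 0.10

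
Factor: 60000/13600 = 75/17= 3^1*5^2*17^( - 1) 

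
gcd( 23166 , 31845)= 33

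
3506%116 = 26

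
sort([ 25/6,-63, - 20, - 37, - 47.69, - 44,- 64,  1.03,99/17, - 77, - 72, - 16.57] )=[ - 77, - 72  , - 64, - 63 , - 47.69, - 44, -37, - 20, - 16.57, 1.03 , 25/6, 99/17]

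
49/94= 49/94  =  0.52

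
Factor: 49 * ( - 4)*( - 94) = 2^3*7^2*47^1 =18424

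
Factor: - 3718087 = - 17^1*218711^1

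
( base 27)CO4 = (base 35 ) 7NK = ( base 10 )9400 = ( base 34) 84g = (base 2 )10010010111000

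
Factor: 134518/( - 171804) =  - 2^(-1 )*3^ (- 1) *139^( - 1 )*653^1 = - 653/834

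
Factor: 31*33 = 3^1 * 11^1*31^1= 1023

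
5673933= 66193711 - 60519778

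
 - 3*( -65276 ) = 195828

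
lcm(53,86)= 4558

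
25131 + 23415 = 48546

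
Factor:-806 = - 2^1 * 13^1*31^1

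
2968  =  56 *53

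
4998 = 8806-3808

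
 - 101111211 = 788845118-889956329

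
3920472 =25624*153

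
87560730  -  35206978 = 52353752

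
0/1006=0 = 0.00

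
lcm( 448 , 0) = 0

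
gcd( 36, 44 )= 4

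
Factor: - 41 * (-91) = 7^1* 13^1*41^1 =3731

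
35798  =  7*5114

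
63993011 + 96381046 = 160374057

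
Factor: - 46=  - 2^1*23^1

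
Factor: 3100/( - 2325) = -4/3=   - 2^2*3^ ( -1 )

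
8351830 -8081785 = 270045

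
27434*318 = 8724012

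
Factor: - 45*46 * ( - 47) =2^1 * 3^2*5^1 * 23^1*47^1= 97290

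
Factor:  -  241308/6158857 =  - 2^2*3^2*6703^1*6158857^( - 1 ) 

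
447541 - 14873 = 432668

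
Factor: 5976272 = 2^4*373517^1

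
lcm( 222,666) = 666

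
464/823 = 464/823 = 0.56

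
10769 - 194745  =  -183976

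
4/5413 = 4/5413 = 0.00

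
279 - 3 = 276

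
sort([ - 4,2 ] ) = [-4,2]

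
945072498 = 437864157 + 507208341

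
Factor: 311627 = 17^1*23^1*797^1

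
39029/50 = 39029/50= 780.58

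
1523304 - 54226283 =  - 52702979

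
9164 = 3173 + 5991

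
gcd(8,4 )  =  4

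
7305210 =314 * 23265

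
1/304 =1/304 =0.00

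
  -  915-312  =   - 1227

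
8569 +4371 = 12940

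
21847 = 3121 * 7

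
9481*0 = 0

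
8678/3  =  8678/3 = 2892.67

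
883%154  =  113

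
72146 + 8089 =80235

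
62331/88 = 708 + 27/88  =  708.31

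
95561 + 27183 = 122744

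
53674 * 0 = 0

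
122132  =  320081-197949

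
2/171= 2/171 = 0.01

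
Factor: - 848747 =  - 848747^1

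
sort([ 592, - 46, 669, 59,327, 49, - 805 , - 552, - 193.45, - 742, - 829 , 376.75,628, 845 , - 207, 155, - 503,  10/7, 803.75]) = [- 829, - 805, - 742,  -  552, - 503,-207, - 193.45, - 46, 10/7,  49,59, 155,327, 376.75, 592, 628  ,  669, 803.75, 845 ]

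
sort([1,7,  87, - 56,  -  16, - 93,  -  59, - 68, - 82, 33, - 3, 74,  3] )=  [ - 93, - 82, - 68, - 59 , - 56,-16, - 3 , 1,3 , 7,33, 74, 87 ] 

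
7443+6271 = 13714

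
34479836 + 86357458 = 120837294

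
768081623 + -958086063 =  - 190004440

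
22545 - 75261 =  - 52716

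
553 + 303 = 856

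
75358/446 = 37679/223  =  168.96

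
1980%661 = 658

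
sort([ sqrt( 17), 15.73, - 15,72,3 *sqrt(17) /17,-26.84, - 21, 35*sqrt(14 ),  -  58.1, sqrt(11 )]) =[ - 58.1  , - 26.84, - 21, - 15 , 3*sqrt( 17)/17,sqrt (11 ),sqrt(17 ), 15.73, 72,35*  sqrt( 14)]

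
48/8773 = 48/8773 = 0.01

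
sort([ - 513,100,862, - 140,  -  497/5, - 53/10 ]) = [ - 513, - 140,- 497/5 , - 53/10,100,862]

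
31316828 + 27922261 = 59239089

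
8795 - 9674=- 879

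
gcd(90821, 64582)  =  1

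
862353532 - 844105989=18247543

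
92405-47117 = 45288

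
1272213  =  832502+439711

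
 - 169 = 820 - 989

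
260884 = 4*65221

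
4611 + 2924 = 7535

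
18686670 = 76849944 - 58163274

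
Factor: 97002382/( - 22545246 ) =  - 48501191/11272623 = - 3^( - 1 ) * 31^( - 1) * 37^1*53^( - 1 )*541^1 * 2287^( - 1)*2423^1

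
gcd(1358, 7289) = 1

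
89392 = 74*1208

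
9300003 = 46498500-37198497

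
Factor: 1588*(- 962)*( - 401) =612590056=2^3*13^1*37^1*397^1*401^1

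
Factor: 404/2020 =1/5 = 5^( - 1)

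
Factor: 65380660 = 2^2*5^1*557^1*5869^1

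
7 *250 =1750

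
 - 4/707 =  - 4/707=- 0.01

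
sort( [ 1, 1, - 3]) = [ - 3, 1, 1] 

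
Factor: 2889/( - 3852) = -3/4 = - 2^(- 2)*3^1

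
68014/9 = 7557 + 1/9 = 7557.11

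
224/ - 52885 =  - 1 + 7523/7555  =  -0.00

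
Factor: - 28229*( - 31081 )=877385549 = 28229^1*31081^1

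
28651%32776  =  28651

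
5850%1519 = 1293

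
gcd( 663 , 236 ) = 1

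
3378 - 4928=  - 1550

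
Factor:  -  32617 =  - 13^2 *193^1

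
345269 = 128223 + 217046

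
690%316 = 58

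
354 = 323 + 31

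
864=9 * 96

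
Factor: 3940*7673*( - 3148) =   -  95169139760 = - 2^4 * 5^1*197^1*787^1*7673^1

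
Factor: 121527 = 3^3*7^1*643^1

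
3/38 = 3/38=0.08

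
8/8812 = 2/2203 =0.00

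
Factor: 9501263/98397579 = 3^(  -  1)*7^( - 1 ) * 83^( - 1 )*367^1*25889^1*56453^(-1)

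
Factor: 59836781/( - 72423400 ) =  - 2^( - 3 )* 5^(  -  2 )*7^(-1)*17^ ( - 2)*47^1*179^( - 1 )*367^1*3469^1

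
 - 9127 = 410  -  9537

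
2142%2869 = 2142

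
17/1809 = 17/1809 = 0.01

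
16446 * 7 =115122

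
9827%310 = 217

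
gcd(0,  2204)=2204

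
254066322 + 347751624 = 601817946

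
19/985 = 19/985 = 0.02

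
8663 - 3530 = 5133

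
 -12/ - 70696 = 3/17674 = 0.00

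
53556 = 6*8926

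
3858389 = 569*6781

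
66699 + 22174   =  88873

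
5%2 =1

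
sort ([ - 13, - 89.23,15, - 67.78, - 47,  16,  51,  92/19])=[-89.23,- 67.78,- 47, - 13,92/19,15,16 , 51]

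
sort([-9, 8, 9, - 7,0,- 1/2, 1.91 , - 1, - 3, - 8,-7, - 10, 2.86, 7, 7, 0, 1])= [-10, - 9,-8 ,  -  7, -7,- 3,  -  1, - 1/2,0,0,1,  1.91, 2.86 , 7, 7,8, 9]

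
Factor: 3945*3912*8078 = 124666481520 = 2^4*3^2*5^1*7^1 * 163^1 * 263^1*577^1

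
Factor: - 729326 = - 2^1*13^1*28051^1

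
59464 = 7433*8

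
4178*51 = 213078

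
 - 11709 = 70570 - 82279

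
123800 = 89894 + 33906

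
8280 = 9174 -894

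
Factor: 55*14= 770 = 2^1*5^1*7^1*11^1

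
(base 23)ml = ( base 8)1017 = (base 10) 527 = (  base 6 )2235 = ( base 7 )1352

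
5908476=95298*62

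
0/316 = 0=   0.00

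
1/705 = 1/705 = 0.00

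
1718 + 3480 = 5198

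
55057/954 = 57 + 679/954 = 57.71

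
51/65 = 51/65=0.78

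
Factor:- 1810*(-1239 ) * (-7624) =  -2^4*3^1*5^1*7^1*59^1*181^1 * 953^1=- 17097506160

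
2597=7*371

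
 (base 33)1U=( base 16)3F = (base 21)30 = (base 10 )63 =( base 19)36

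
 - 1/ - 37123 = 1/37123= 0.00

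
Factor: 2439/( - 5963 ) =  - 3^2*67^(-1)*89^(-1 )*271^1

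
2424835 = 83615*29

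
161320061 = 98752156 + 62567905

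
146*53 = 7738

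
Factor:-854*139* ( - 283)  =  2^1*7^1*61^1*139^1*283^1 = 33593798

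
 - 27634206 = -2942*9393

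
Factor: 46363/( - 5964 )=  - 653/84 = - 2^( - 2)*3^(  -  1 )*7^(-1)*653^1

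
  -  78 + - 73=  -  151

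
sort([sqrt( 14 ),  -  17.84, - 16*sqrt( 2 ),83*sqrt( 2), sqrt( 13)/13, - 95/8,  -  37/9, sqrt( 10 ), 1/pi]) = [-16*sqrt (2 ) , - 17.84,-95/8,-37/9,sqrt(13)/13,1/pi,  sqrt(10 ), sqrt ( 14),83*sqrt(2 ) ] 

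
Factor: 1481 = 1481^1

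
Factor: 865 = 5^1 * 173^1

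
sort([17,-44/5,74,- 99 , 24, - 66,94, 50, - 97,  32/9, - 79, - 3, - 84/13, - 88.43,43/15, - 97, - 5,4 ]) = [ - 99, -97, - 97, - 88.43, - 79, - 66, - 44/5, - 84/13, - 5, - 3, 43/15, 32/9,4,17, 24,50,74,94]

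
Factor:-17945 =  - 5^1*37^1*97^1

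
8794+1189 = 9983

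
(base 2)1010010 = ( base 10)82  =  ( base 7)145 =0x52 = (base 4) 1102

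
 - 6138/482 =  - 3069/241  =  - 12.73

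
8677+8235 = 16912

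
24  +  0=24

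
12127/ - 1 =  - 12127  +  0/1 = - 12127.00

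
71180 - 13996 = 57184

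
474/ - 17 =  - 474/17= - 27.88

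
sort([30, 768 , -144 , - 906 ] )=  [  -  906, - 144,30,768]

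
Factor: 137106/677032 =2^( - 2) * 3^3 * 2539^1 * 84629^ ( - 1) = 68553/338516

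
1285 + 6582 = 7867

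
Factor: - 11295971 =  - 43^1*262697^1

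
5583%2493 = 597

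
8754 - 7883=871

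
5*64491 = 322455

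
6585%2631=1323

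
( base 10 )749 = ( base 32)ND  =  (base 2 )1011101101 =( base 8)1355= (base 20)1H9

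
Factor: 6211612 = 2^2*11^1 * 79^1 * 1787^1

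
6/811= 6/811 = 0.01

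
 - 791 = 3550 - 4341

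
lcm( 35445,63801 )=319005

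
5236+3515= 8751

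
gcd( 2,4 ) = 2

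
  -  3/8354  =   - 3/8354= -  0.00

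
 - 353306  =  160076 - 513382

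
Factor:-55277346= - 2^1*3^1*19^1*61^1*7949^1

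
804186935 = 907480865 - 103293930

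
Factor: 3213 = 3^3*7^1*17^1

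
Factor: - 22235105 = -5^1*907^1*4903^1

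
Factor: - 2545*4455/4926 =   -  3779325/1642  =  - 2^( - 1 )*3^3*5^2*11^1*509^1*821^( - 1 )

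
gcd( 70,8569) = 1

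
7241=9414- 2173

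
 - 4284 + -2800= - 7084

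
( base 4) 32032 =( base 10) 910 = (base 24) 1DM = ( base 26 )190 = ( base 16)38e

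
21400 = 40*535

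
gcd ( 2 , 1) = 1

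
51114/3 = 17038 =17038.00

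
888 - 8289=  - 7401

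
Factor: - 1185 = -3^1*5^1*79^1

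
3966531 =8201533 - 4235002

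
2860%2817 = 43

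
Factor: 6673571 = 17^1*457^1* 859^1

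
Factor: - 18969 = -3^1*6323^1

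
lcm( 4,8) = 8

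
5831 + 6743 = 12574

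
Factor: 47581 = 47581^1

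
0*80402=0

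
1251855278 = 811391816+440463462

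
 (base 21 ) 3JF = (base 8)3311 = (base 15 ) 7ac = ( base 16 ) 6c9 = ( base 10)1737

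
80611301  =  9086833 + 71524468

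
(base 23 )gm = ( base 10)390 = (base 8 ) 606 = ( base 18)13C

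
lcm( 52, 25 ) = 1300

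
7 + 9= 16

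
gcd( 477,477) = 477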